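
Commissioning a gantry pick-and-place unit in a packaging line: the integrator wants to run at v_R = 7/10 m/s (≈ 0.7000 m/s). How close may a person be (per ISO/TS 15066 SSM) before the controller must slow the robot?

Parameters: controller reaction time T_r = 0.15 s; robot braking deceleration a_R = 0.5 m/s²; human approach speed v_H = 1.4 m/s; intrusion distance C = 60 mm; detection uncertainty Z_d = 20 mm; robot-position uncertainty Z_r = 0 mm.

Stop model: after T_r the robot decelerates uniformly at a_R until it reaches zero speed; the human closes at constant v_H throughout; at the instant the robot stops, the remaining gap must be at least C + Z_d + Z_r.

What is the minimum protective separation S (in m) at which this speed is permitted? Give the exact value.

T_s = v_R/a_R = (7/10)/(1/2) = 1.4000 s
robot covers v_R·T_r = 0.7000·0.1500 = 0.1050 m before braking
robot covers 0.7000·1.4000 − ½·0.5000·1.4000² = 0.4900 m while stopping
human over T_r+T_s: 1.4000·(0.1500+1.4000) = 2.1700 m
margins: 0.0600+0.0200+0.0000 = 0.0800 m
S_min ≈ 0.1050+0.4900+2.1700+0.0800  ⇒  S_min = 569/200 m

S_min = 569/200 m = 2.8450 m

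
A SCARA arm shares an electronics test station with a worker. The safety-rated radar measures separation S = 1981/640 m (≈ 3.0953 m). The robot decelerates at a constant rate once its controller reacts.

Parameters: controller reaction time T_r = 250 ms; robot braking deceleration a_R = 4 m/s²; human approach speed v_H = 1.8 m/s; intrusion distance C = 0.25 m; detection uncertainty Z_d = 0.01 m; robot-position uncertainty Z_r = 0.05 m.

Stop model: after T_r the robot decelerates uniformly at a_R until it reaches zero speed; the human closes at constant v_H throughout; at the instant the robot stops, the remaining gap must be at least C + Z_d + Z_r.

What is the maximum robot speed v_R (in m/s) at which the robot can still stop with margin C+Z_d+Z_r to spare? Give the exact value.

collect terms ⇒ (1/8)·v_R² + (7/10)·v_R + (-7473/3200) = 0
  disc = (7/10)² − 4·(1/8)·(-7473/3200) = 10609/6400 ; √disc = 103/80
  v_R = (−(7/10) + 103/80) / (2·(1/8)) = 47/20 m/s
check:
braking lasts T_s = (47/20)/4 = 0.5875 s
robot covers v_R·T_r = 2.3500·0.2500 = 0.5875 m before braking
robot covers 2.3500·0.5875 − ½·4.0000·0.5875² = 0.6903 m while stopping
human over T_r+T_s: 1.8000·(0.2500+0.5875) = 1.5075 m
margins: 0.2500+0.0100+0.0500 = 0.3100 m
sum ≈ 0.5875+0.6903+1.5075+0.3100 ≈ 3.0953 m = S ✓

v_R_max = 47/20 m/s = 2.3500 m/s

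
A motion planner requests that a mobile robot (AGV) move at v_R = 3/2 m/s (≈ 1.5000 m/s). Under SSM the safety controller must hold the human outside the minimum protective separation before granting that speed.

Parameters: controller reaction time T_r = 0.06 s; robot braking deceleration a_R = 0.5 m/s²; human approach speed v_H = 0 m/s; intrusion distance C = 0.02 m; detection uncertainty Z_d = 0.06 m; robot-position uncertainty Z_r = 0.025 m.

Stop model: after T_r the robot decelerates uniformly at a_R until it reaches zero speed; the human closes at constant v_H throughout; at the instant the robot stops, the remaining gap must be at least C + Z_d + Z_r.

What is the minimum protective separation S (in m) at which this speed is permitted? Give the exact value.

T_s = v_R/a_R = (3/2)/(1/2) = 3.0000 s
robot covers v_R·T_r = 1.5000·0.0600 = 0.0900 m before braking
robot covers 1.5000·3.0000 − ½·0.5000·3.0000² = 2.2500 m while stopping
human closes 0.0000·3.0600 = 0.0000 m
margins: 0.0200+0.0600+0.0250 = 0.1050 m
S_min ≈ 0.0900+2.2500+0.0000+0.1050  ⇒  S_min = 489/200 m

S_min = 489/200 m = 2.4450 m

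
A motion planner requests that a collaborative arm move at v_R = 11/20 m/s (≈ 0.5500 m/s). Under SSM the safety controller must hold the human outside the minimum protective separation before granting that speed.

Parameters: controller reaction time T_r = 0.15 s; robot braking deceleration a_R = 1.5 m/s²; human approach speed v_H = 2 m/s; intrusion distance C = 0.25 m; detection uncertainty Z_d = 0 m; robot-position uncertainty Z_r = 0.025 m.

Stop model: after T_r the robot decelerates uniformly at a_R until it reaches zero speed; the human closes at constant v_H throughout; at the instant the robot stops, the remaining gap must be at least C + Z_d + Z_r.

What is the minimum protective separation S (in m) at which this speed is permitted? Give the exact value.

S_min = 179/120 m = 1.4917 m

braking lasts T_s = (11/20)/(3/2) = 0.3667 s
reaction-phase robot travel = 0.5500·0.1500 = 0.0825 m
robot under decel: 0.5500²/(2·1.5000) = 0.1008 m
human over T_r+T_s: 2.0000·(0.1500+0.3667) = 1.0333 m
C+Z_d+Z_r = 0.2500+0.0000+0.0250 = 0.2750 m
S_min ≈ 0.0825+0.1008+1.0333+0.2750  ⇒  S_min = 179/120 m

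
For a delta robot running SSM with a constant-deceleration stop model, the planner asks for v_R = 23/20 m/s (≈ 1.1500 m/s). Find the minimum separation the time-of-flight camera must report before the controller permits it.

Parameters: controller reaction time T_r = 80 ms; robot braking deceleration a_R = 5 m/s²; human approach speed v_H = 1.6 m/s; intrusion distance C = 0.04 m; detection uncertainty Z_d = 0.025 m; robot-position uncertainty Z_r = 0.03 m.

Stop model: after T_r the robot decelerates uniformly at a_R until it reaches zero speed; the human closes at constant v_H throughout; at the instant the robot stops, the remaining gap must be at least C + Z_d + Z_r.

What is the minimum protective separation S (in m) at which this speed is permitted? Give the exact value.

stop time T_s = (23/20)/5 = 0.2300 s
robot in T_r: 1.1500·0.0800 = 0.0920 m
robot under decel: 1.1500²/(2·5.0000) = 0.1323 m
person approaches 1.6000·(0.0800+0.2300) = 0.4960 m
residual clearance needed = 0.0400+0.0250+0.0300 = 0.0950 m
S_min ≈ 0.0920+0.1323+0.4960+0.0950  ⇒  S_min = 3261/4000 m

S_min = 3261/4000 m = 0.8153 m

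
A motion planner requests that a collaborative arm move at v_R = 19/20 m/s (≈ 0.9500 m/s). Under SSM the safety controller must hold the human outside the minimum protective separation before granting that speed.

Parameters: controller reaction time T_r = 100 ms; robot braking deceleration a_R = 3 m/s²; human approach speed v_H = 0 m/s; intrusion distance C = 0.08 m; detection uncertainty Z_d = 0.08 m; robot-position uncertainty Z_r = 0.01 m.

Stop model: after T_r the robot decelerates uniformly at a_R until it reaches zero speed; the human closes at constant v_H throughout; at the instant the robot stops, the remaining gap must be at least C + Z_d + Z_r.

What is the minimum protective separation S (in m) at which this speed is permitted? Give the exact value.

S_min = 997/2400 m = 0.4154 m

T_s = v_R/a_R = (19/20)/3 = 0.3167 s
robot covers v_R·T_r = 0.9500·0.1000 = 0.0950 m before braking
robot covers 0.9500·0.3167 − ½·3.0000·0.3167² = 0.1504 m while stopping
human closes 0.0000·0.4167 = 0.0000 m
residual clearance needed = 0.0800+0.0800+0.0100 = 0.1700 m
S_min ≈ 0.0950+0.1504+0.0000+0.1700  ⇒  S_min = 997/2400 m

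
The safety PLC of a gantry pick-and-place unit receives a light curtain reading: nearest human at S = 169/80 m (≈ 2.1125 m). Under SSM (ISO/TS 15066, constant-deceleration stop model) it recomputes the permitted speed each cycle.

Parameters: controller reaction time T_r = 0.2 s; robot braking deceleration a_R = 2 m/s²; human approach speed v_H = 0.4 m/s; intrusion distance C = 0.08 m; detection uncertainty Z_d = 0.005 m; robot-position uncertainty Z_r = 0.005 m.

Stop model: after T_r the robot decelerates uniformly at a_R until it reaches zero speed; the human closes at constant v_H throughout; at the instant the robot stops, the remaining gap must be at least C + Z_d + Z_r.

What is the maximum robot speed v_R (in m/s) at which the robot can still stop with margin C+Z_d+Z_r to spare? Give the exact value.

v_R_max = 21/10 m/s = 2.1000 m/s

collect terms ⇒ (1/4)·v_R² + (2/5)·v_R + (-777/400) = 0
  disc = (2/5)² − 4·(1/4)·(-777/400) = 841/400 ; √disc = 29/20
  v_R = (−(2/5) + 29/20) / (2·(1/4)) = 21/10 m/s
check:
braking lasts T_s = (21/10)/2 = 1.0500 s
robot covers v_R·T_r = 2.1000·0.2000 = 0.4200 m before braking
robot covers 2.1000·1.0500 − ½·2.0000·1.0500² = 1.1025 m while stopping
person approaches 0.4000·(0.2000+1.0500) = 0.5000 m
C+Z_d+Z_r = 0.0800+0.0050+0.0050 = 0.0900 m
sum ≈ 0.4200+1.1025+0.5000+0.0900 ≈ 2.1125 m = S ✓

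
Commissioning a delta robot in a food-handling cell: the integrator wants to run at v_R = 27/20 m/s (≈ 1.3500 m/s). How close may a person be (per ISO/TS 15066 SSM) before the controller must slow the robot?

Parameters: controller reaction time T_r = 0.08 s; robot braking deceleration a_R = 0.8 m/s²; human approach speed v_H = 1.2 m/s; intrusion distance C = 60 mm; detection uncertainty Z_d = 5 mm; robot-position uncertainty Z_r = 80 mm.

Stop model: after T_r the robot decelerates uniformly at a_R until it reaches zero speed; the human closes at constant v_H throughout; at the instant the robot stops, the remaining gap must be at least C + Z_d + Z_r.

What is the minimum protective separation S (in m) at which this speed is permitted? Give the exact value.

S_min = 56209/16000 m = 3.5131 m

braking lasts T_s = (27/20)/(4/5) = 1.6875 s
robot covers v_R·T_r = 1.3500·0.0800 = 0.1080 m before braking
robot under decel: 1.3500²/(2·0.8000) = 1.1391 m
person approaches 1.2000·(0.0800+1.6875) = 2.1210 m
residual clearance needed = 0.0600+0.0050+0.0800 = 0.1450 m
S_min ≈ 0.1080+1.1391+2.1210+0.1450  ⇒  S_min = 56209/16000 m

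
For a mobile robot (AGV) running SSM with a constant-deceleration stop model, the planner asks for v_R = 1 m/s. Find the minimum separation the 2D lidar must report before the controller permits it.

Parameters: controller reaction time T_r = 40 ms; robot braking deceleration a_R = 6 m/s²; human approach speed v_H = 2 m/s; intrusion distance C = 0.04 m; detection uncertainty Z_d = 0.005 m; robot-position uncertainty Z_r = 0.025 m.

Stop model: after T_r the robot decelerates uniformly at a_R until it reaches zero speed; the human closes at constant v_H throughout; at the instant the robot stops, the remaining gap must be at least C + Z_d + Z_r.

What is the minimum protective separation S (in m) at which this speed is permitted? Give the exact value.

braking lasts T_s = 1/6 = 0.1667 s
reaction-phase robot travel = 1.0000·0.0400 = 0.0400 m
robot under decel: 1.0000²/(2·6.0000) = 0.0833 m
person approaches 2.0000·(0.0400+0.1667) = 0.4133 m
C+Z_d+Z_r = 0.0400+0.0050+0.0250 = 0.0700 m
S_min ≈ 0.0400+0.0833+0.4133+0.0700  ⇒  S_min = 91/150 m

S_min = 91/150 m = 0.6067 m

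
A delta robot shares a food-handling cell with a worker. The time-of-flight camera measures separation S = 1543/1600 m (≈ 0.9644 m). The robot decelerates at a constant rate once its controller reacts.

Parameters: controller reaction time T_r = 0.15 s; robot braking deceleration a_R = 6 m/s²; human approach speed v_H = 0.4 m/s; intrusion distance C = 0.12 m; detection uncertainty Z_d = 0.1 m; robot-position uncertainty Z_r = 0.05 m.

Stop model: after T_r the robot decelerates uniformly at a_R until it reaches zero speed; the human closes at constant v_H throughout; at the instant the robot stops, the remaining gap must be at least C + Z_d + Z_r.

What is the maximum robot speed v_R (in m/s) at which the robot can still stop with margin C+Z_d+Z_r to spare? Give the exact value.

v_R_max = 7/4 m/s = 1.7500 m/s

at the boundary: (1/12)·v² + (13/60)·v + (-203/320) = 0
  disc = (13/60)² − 4·(1/12)·(-203/320) = 3721/14400 ; √disc = 61/120
  v_R = (−(13/60) + 61/120) / (2·(1/12)) = 7/4 m/s
check:
T_s = v_R/a_R = (7/4)/6 = 0.2917 s
reaction-phase robot travel = 1.7500·0.1500 = 0.2625 m
braking distance = 1.7500²/(2·6.0000) = 0.2552 m
human over T_r+T_s: 0.4000·(0.1500+0.2917) = 0.1767 m
margins: 0.1200+0.1000+0.0500 = 0.2700 m
sum ≈ 0.2625+0.2552+0.1767+0.2700 ≈ 0.9644 m = S ✓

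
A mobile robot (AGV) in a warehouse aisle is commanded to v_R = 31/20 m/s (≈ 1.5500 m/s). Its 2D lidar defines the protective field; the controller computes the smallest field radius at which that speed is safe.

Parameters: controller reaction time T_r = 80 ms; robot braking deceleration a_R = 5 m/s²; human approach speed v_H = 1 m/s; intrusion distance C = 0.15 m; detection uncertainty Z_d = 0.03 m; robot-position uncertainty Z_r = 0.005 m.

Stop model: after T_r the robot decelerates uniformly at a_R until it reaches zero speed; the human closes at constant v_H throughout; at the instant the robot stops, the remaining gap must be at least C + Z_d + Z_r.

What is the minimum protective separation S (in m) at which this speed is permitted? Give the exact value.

T_s = v_R/a_R = (31/20)/5 = 0.3100 s
robot covers v_R·T_r = 1.5500·0.0800 = 0.1240 m before braking
robot covers 1.5500·0.3100 − ½·5.0000·0.3100² = 0.2402 m while stopping
person approaches 1.0000·(0.0800+0.3100) = 0.3900 m
C+Z_d+Z_r = 0.1500+0.0300+0.0050 = 0.1850 m
S_min ≈ 0.1240+0.2402+0.3900+0.1850  ⇒  S_min = 3757/4000 m

S_min = 3757/4000 m = 0.9393 m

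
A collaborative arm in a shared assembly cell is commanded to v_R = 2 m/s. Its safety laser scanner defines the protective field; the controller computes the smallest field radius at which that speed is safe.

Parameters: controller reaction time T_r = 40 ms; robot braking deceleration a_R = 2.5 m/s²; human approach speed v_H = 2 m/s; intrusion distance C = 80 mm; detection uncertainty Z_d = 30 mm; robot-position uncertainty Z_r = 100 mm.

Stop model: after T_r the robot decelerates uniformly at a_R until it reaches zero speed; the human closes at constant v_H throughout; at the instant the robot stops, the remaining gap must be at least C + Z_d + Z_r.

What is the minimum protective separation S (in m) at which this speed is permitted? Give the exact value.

S_min = 277/100 m = 2.7700 m

T_s = v_R/a_R = 2/(5/2) = 0.8000 s
robot covers v_R·T_r = 2.0000·0.0400 = 0.0800 m before braking
robot under decel: 2.0000²/(2·2.5000) = 0.8000 m
person approaches 2.0000·(0.0400+0.8000) = 1.6800 m
residual clearance needed = 0.0800+0.0300+0.1000 = 0.2100 m
S_min ≈ 0.0800+0.8000+1.6800+0.2100  ⇒  S_min = 277/100 m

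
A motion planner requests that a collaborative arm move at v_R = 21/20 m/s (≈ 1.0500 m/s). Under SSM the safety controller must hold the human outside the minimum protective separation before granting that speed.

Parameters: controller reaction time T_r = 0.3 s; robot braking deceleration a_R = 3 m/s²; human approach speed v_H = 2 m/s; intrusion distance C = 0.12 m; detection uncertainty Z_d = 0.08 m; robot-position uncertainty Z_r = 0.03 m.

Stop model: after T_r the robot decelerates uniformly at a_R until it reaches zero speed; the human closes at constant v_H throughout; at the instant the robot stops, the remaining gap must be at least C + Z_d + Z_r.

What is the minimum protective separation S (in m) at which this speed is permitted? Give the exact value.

S_min = 1623/800 m = 2.0288 m

braking lasts T_s = (21/20)/3 = 0.3500 s
reaction-phase robot travel = 1.0500·0.3000 = 0.3150 m
braking distance = 1.0500²/(2·3.0000) = 0.1837 m
human closes 2.0000·0.6500 = 1.3000 m
margins: 0.1200+0.0800+0.0300 = 0.2300 m
S_min ≈ 0.3150+0.1837+1.3000+0.2300  ⇒  S_min = 1623/800 m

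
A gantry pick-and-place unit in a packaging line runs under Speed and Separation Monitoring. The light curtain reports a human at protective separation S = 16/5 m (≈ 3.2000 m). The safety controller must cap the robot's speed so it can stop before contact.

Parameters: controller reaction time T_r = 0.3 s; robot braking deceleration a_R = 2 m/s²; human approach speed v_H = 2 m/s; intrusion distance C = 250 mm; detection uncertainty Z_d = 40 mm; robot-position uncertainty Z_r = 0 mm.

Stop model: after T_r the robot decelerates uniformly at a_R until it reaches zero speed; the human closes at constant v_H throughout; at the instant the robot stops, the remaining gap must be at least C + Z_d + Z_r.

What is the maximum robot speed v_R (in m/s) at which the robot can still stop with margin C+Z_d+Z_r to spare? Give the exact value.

v_R_max = 7/5 m/s = 1.4000 m/s

at the boundary: (1/4)·v² + (13/10)·v + (-231/100) = 0
  disc = (13/10)² − 4·(1/4)·(-231/100) = 4 ; √disc = 2
  v_R = (−(13/10) + 2) / (2·(1/4)) = 7/5 m/s
check:
braking lasts T_s = (7/5)/2 = 0.7000 s
reaction-phase robot travel = 1.4000·0.3000 = 0.4200 m
robot under decel: 1.4000²/(2·2.0000) = 0.4900 m
human over T_r+T_s: 2.0000·(0.3000+0.7000) = 2.0000 m
C+Z_d+Z_r = 0.2500+0.0400+0.0000 = 0.2900 m
sum ≈ 0.4200+0.4900+2.0000+0.2900 ≈ 3.2000 m = S ✓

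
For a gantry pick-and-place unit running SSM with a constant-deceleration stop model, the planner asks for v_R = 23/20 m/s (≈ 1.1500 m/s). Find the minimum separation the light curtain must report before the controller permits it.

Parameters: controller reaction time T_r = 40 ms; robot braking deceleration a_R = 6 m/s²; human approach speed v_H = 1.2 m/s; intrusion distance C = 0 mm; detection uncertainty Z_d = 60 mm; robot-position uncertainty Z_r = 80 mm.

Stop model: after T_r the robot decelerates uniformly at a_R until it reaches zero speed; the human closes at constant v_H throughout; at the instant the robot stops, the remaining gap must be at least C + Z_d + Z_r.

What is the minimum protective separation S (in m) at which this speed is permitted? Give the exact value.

S_min = 13781/24000 m = 0.5742 m

stop time T_s = (23/20)/6 = 0.1917 s
robot covers v_R·T_r = 1.1500·0.0400 = 0.0460 m before braking
braking distance = 1.1500²/(2·6.0000) = 0.1102 m
person approaches 1.2000·(0.0400+0.1917) = 0.2780 m
C+Z_d+Z_r = 0.0000+0.0600+0.0800 = 0.1400 m
S_min ≈ 0.0460+0.1102+0.2780+0.1400  ⇒  S_min = 13781/24000 m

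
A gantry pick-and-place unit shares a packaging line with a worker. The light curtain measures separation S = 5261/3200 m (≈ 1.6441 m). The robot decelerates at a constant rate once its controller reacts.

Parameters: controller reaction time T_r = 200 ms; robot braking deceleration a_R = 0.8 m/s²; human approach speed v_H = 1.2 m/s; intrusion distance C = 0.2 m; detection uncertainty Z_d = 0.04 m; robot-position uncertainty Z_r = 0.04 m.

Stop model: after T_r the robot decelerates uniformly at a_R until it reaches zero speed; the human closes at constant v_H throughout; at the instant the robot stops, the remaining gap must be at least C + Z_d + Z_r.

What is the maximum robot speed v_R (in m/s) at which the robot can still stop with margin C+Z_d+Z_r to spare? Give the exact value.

v_R_max = 11/20 m/s = 0.5500 m/s

quadratic (5/8)·v² + (17/10)·v + (-3597/3200) = 0
  disc = (17/10)² − 4·(5/8)·(-3597/3200) = 36481/6400 ; √disc = 191/80
  v_R = (−(17/10) + 191/80) / (2·(5/8)) = 11/20 m/s
check:
T_s = v_R/a_R = (11/20)/(4/5) = 0.6875 s
robot in T_r: 0.5500·0.2000 = 0.1100 m
braking distance = 0.5500²/(2·0.8000) = 0.1891 m
human over T_r+T_s: 1.2000·(0.2000+0.6875) = 1.0650 m
residual clearance needed = 0.2000+0.0400+0.0400 = 0.2800 m
sum ≈ 0.1100+0.1891+1.0650+0.2800 ≈ 1.6441 m = S ✓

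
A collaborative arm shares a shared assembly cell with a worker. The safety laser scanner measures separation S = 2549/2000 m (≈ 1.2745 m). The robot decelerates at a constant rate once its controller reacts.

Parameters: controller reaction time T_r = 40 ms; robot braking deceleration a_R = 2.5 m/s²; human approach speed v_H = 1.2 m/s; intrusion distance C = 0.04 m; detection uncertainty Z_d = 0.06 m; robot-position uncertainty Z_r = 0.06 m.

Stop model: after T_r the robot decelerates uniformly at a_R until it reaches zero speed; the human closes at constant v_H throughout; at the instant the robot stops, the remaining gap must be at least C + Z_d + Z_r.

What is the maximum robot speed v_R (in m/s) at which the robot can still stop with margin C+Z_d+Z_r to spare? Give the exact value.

v_R_max = 27/20 m/s = 1.3500 m/s

quadratic (1/5)·v² + (13/25)·v + (-2133/2000) = 0
  disc = (13/25)² − 4·(1/5)·(-2133/2000) = 2809/2500 ; √disc = 53/50
  v_R = (−(13/25) + 53/50) / (2·(1/5)) = 27/20 m/s
check:
stop time T_s = (27/20)/(5/2) = 0.5400 s
robot covers v_R·T_r = 1.3500·0.0400 = 0.0540 m before braking
robot under decel: 1.3500²/(2·2.5000) = 0.3645 m
human over T_r+T_s: 1.2000·(0.0400+0.5400) = 0.6960 m
residual clearance needed = 0.0400+0.0600+0.0600 = 0.1600 m
sum ≈ 0.0540+0.3645+0.6960+0.1600 ≈ 1.2745 m = S ✓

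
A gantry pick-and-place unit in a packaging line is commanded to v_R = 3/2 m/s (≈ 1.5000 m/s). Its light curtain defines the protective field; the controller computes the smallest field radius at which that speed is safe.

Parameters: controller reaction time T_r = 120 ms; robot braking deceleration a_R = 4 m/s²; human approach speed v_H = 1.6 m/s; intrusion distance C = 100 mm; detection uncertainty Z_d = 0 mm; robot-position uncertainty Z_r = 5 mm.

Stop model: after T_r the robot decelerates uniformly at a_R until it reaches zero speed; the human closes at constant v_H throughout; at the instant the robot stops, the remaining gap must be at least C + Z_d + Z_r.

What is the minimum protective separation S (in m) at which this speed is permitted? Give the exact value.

braking lasts T_s = (3/2)/4 = 0.3750 s
robot covers v_R·T_r = 1.5000·0.1200 = 0.1800 m before braking
braking distance = 1.5000²/(2·4.0000) = 0.2812 m
human over T_r+T_s: 1.6000·(0.1200+0.3750) = 0.7920 m
margins: 0.1000+0.0000+0.0050 = 0.1050 m
S_min ≈ 0.1800+0.2812+0.7920+0.1050  ⇒  S_min = 5433/4000 m

S_min = 5433/4000 m = 1.3582 m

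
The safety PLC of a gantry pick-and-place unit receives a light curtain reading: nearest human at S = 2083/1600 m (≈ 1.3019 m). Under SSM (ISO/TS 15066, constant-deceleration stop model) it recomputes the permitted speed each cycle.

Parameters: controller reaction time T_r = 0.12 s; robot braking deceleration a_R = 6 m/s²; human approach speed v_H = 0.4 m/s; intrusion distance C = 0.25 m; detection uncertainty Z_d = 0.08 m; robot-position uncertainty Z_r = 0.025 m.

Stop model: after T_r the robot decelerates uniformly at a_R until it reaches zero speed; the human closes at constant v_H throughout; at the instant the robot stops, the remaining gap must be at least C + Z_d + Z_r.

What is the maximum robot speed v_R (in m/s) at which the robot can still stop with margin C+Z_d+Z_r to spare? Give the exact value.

collect terms ⇒ (1/12)·v_R² + (14/75)·v_R + (-7191/8000) = 0
  disc = (14/75)² − 4·(1/12)·(-7191/8000) = 120409/360000 ; √disc = 347/600
  v_R = (−(14/75) + 347/600) / (2·(1/12)) = 47/20 m/s
check:
braking lasts T_s = (47/20)/6 = 0.3917 s
robot covers v_R·T_r = 2.3500·0.1200 = 0.2820 m before braking
robot covers 2.3500·0.3917 − ½·6.0000·0.3917² = 0.4602 m while stopping
human closes 0.4000·0.5117 = 0.2047 m
C+Z_d+Z_r = 0.2500+0.0800+0.0250 = 0.3550 m
sum ≈ 0.2820+0.4602+0.2047+0.3550 ≈ 1.3019 m = S ✓

v_R_max = 47/20 m/s = 2.3500 m/s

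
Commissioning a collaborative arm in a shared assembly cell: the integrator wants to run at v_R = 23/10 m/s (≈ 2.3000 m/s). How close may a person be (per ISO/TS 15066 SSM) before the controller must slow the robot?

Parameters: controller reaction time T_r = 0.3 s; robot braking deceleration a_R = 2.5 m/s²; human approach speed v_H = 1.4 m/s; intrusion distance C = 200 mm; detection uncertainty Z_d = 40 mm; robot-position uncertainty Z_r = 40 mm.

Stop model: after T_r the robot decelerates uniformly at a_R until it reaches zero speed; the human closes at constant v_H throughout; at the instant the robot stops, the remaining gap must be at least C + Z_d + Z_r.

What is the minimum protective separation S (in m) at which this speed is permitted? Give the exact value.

S_min = 467/125 m = 3.7360 m

braking lasts T_s = (23/10)/(5/2) = 0.9200 s
robot in T_r: 2.3000·0.3000 = 0.6900 m
robot under decel: 2.3000²/(2·2.5000) = 1.0580 m
human over T_r+T_s: 1.4000·(0.3000+0.9200) = 1.7080 m
C+Z_d+Z_r = 0.2000+0.0400+0.0400 = 0.2800 m
S_min ≈ 0.6900+1.0580+1.7080+0.2800  ⇒  S_min = 467/125 m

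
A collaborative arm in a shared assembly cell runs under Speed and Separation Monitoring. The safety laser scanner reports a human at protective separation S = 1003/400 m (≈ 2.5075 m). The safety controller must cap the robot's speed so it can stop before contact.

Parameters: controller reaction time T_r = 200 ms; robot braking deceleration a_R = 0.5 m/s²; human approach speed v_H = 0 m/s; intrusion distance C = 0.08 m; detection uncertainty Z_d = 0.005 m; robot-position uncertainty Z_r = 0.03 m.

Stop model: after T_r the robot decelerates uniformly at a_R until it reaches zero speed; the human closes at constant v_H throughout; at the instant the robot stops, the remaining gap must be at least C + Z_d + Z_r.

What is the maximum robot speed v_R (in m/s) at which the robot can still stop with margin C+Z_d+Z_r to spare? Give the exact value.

collect terms ⇒ (1)·v_R² + (1/5)·v_R + (-957/400) = 0
  disc = (1/5)² − 4·(1)·(-957/400) = 961/100 ; √disc = 31/10
  v_R = (−(1/5) + 31/10) / (2·(1)) = 29/20 m/s
check:
T_s = v_R/a_R = (29/20)/(1/2) = 2.9000 s
reaction-phase robot travel = 1.4500·0.2000 = 0.2900 m
braking distance = 1.4500²/(2·0.5000) = 2.1025 m
human over T_r+T_s: 0.0000·(0.2000+2.9000) = 0.0000 m
residual clearance needed = 0.0800+0.0050+0.0300 = 0.1150 m
sum ≈ 0.2900+2.1025+0.0000+0.1150 ≈ 2.5075 m = S ✓

v_R_max = 29/20 m/s = 1.4500 m/s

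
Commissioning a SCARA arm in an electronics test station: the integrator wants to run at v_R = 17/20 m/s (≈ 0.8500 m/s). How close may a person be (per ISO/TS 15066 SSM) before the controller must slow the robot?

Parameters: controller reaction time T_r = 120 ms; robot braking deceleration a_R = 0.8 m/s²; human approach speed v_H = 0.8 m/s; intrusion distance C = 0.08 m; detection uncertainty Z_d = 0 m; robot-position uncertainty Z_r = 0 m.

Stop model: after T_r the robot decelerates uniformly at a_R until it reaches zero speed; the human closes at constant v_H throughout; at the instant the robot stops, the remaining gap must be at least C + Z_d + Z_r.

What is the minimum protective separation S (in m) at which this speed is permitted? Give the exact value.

T_s = v_R/a_R = (17/20)/(4/5) = 1.0625 s
robot covers v_R·T_r = 0.8500·0.1200 = 0.1020 m before braking
robot under decel: 0.8500²/(2·0.8000) = 0.4516 m
human over T_r+T_s: 0.8000·(0.1200+1.0625) = 0.9460 m
margins: 0.0800+0.0000+0.0000 = 0.0800 m
S_min ≈ 0.1020+0.4516+0.9460+0.0800  ⇒  S_min = 25273/16000 m

S_min = 25273/16000 m = 1.5796 m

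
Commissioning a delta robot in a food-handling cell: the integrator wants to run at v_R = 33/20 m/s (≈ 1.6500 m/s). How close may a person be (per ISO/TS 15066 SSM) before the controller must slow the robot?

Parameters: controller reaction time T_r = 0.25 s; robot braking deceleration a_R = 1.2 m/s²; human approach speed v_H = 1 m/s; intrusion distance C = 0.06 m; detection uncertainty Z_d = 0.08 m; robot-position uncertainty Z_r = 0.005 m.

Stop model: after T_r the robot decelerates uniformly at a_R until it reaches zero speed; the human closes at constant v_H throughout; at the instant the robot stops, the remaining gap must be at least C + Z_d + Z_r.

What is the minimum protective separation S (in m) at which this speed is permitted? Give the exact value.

S_min = 5307/1600 m = 3.3169 m

braking lasts T_s = (33/20)/(6/5) = 1.3750 s
robot covers v_R·T_r = 1.6500·0.2500 = 0.4125 m before braking
braking distance = 1.6500²/(2·1.2000) = 1.1344 m
human over T_r+T_s: 1.0000·(0.2500+1.3750) = 1.6250 m
residual clearance needed = 0.0600+0.0800+0.0050 = 0.1450 m
S_min ≈ 0.4125+1.1344+1.6250+0.1450  ⇒  S_min = 5307/1600 m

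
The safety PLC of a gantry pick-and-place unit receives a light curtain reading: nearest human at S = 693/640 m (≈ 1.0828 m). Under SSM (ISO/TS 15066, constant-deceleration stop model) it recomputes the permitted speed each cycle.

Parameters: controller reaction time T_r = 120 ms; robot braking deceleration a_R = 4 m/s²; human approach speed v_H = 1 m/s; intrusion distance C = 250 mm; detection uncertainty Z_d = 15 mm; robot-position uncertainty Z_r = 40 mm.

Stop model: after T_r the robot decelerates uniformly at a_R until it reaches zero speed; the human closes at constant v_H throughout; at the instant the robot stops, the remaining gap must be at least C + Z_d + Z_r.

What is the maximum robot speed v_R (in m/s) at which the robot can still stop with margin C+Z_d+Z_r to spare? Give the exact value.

v_R_max = 5/4 m/s = 1.2500 m/s

at the boundary: (1/8)·v² + (37/100)·v + (-421/640) = 0
  disc = (37/100)² − 4·(1/8)·(-421/640) = 74529/160000 ; √disc = 273/400
  v_R = (−(37/100) + 273/400) / (2·(1/8)) = 5/4 m/s
check:
braking lasts T_s = (5/4)/4 = 0.3125 s
reaction-phase robot travel = 1.2500·0.1200 = 0.1500 m
braking distance = 1.2500²/(2·4.0000) = 0.1953 m
human over T_r+T_s: 1.0000·(0.1200+0.3125) = 0.4325 m
residual clearance needed = 0.2500+0.0150+0.0400 = 0.3050 m
sum ≈ 0.1500+0.1953+0.4325+0.3050 ≈ 1.0828 m = S ✓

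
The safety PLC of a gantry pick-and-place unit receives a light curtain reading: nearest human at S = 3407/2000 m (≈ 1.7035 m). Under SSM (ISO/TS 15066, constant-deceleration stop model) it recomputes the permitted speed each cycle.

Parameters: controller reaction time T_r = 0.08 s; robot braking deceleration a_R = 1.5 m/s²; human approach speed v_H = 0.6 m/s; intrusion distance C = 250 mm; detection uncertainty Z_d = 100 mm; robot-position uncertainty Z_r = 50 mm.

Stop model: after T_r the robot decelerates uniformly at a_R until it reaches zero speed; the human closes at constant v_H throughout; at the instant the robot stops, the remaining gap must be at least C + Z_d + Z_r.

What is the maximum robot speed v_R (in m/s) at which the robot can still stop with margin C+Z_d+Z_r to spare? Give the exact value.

v_R_max = 27/20 m/s = 1.3500 m/s

quadratic (1/3)·v² + (12/25)·v + (-2511/2000) = 0
  disc = (12/25)² − 4·(1/3)·(-2511/2000) = 4761/2500 ; √disc = 69/50
  v_R = (−(12/25) + 69/50) / (2·(1/3)) = 27/20 m/s
check:
braking lasts T_s = (27/20)/(3/2) = 0.9000 s
robot covers v_R·T_r = 1.3500·0.0800 = 0.1080 m before braking
robot covers 1.3500·0.9000 − ½·1.5000·0.9000² = 0.6075 m while stopping
human over T_r+T_s: 0.6000·(0.0800+0.9000) = 0.5880 m
C+Z_d+Z_r = 0.2500+0.1000+0.0500 = 0.4000 m
sum ≈ 0.1080+0.6075+0.5880+0.4000 ≈ 1.7035 m = S ✓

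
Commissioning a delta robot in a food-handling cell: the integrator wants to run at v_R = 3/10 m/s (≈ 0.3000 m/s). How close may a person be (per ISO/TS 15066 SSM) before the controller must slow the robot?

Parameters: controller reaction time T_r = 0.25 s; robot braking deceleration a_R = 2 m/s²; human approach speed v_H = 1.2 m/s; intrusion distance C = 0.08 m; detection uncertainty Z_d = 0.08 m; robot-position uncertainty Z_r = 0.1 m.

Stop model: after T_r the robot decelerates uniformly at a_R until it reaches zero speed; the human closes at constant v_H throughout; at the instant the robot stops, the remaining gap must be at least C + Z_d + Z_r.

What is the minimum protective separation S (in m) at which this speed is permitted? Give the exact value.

S_min = 67/80 m = 0.8375 m

T_s = v_R/a_R = (3/10)/2 = 0.1500 s
robot covers v_R·T_r = 0.3000·0.2500 = 0.0750 m before braking
robot under decel: 0.3000²/(2·2.0000) = 0.0225 m
human closes 1.2000·0.4000 = 0.4800 m
residual clearance needed = 0.0800+0.0800+0.1000 = 0.2600 m
S_min ≈ 0.0750+0.0225+0.4800+0.2600  ⇒  S_min = 67/80 m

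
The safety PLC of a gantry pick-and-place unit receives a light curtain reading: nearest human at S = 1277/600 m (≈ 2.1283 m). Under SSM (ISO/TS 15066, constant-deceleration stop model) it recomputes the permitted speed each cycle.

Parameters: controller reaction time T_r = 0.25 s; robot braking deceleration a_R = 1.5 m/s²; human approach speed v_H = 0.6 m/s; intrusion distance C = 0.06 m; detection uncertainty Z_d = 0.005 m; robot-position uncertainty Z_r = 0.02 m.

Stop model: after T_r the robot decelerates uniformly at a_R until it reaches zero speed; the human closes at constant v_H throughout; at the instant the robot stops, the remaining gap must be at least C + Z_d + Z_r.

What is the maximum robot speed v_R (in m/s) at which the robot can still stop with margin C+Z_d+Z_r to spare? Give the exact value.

at the boundary: (1/3)·v² + (13/20)·v + (-142/75) = 0
  disc = (13/20)² − 4·(1/3)·(-142/75) = 10609/3600 ; √disc = 103/60
  v_R = (−(13/20) + 103/60) / (2·(1/3)) = 8/5 m/s
check:
braking lasts T_s = (8/5)/(3/2) = 1.0667 s
robot covers v_R·T_r = 1.6000·0.2500 = 0.4000 m before braking
braking distance = 1.6000²/(2·1.5000) = 0.8533 m
person approaches 0.6000·(0.2500+1.0667) = 0.7900 m
C+Z_d+Z_r = 0.0600+0.0050+0.0200 = 0.0850 m
sum ≈ 0.4000+0.8533+0.7900+0.0850 ≈ 2.1283 m = S ✓

v_R_max = 8/5 m/s = 1.6000 m/s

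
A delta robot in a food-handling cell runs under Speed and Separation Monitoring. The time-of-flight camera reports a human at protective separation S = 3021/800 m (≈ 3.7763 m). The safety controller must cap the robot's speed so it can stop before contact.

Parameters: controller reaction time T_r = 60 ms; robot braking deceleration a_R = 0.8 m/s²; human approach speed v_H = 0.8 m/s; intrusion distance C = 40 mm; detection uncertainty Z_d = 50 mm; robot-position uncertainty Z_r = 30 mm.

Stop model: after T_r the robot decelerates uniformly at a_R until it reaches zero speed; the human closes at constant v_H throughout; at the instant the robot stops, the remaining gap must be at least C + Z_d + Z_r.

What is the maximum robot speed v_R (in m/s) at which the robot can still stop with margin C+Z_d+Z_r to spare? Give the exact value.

v_R_max = 17/10 m/s = 1.7000 m/s

at the boundary: (5/8)·v² + (53/50)·v + (-14433/4000) = 0
  disc = (53/50)² − 4·(5/8)·(-14433/4000) = 405769/40000 ; √disc = 637/200
  v_R = (−(53/50) + 637/200) / (2·(5/8)) = 17/10 m/s
check:
T_s = v_R/a_R = (17/10)/(4/5) = 2.1250 s
robot in T_r: 1.7000·0.0600 = 0.1020 m
robot under decel: 1.7000²/(2·0.8000) = 1.8062 m
human over T_r+T_s: 0.8000·(0.0600+2.1250) = 1.7480 m
margins: 0.0400+0.0500+0.0300 = 0.1200 m
sum ≈ 0.1020+1.8062+1.7480+0.1200 ≈ 3.7763 m = S ✓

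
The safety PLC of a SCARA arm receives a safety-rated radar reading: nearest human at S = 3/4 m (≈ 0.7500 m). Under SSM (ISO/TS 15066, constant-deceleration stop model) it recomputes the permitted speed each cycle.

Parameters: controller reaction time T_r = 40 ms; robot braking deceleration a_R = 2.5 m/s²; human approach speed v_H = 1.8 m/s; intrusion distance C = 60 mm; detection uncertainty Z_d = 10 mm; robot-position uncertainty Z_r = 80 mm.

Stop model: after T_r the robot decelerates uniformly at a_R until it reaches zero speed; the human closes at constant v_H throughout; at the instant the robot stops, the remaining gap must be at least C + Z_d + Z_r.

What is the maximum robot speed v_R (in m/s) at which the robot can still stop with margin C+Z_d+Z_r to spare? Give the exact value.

quadratic (1/5)·v² + (19/25)·v + (-66/125) = 0
  disc = (19/25)² − 4·(1/5)·(-66/125) = 1 ; √disc = 1
  v_R = (−(19/25) + 1) / (2·(1/5)) = 3/5 m/s
check:
braking lasts T_s = (3/5)/(5/2) = 0.2400 s
robot in T_r: 0.6000·0.0400 = 0.0240 m
robot covers 0.6000·0.2400 − ½·2.5000·0.2400² = 0.0720 m while stopping
person approaches 1.8000·(0.0400+0.2400) = 0.5040 m
C+Z_d+Z_r = 0.0600+0.0100+0.0800 = 0.1500 m
sum ≈ 0.0240+0.0720+0.5040+0.1500 ≈ 0.7500 m = S ✓

v_R_max = 3/5 m/s = 0.6000 m/s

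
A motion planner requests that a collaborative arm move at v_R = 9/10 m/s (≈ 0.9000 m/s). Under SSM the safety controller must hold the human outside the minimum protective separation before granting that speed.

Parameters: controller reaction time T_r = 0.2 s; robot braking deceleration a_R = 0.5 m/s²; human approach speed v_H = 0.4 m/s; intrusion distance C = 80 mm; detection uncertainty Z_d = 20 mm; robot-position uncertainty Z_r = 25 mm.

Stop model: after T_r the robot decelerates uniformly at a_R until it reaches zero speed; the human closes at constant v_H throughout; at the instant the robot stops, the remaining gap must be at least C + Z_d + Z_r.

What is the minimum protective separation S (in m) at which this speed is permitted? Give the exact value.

stop time T_s = (9/10)/(1/2) = 1.8000 s
reaction-phase robot travel = 0.9000·0.2000 = 0.1800 m
robot under decel: 0.9000²/(2·0.5000) = 0.8100 m
person approaches 0.4000·(0.2000+1.8000) = 0.8000 m
C+Z_d+Z_r = 0.0800+0.0200+0.0250 = 0.1250 m
S_min ≈ 0.1800+0.8100+0.8000+0.1250  ⇒  S_min = 383/200 m

S_min = 383/200 m = 1.9150 m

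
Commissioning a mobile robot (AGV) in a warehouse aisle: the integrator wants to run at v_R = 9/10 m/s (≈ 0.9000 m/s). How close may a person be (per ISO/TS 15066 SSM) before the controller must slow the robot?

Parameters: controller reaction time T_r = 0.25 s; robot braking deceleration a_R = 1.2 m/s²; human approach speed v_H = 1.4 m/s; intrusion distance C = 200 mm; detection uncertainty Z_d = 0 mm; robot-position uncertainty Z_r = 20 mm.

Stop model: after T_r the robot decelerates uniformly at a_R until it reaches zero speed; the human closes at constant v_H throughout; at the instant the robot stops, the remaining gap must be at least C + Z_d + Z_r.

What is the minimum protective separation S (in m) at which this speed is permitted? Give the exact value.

S_min = 873/400 m = 2.1825 m

stop time T_s = (9/10)/(6/5) = 0.7500 s
robot in T_r: 0.9000·0.2500 = 0.2250 m
robot covers 0.9000·0.7500 − ½·1.2000·0.7500² = 0.3375 m while stopping
human closes 1.4000·1.0000 = 1.4000 m
residual clearance needed = 0.2000+0.0000+0.0200 = 0.2200 m
S_min ≈ 0.2250+0.3375+1.4000+0.2200  ⇒  S_min = 873/400 m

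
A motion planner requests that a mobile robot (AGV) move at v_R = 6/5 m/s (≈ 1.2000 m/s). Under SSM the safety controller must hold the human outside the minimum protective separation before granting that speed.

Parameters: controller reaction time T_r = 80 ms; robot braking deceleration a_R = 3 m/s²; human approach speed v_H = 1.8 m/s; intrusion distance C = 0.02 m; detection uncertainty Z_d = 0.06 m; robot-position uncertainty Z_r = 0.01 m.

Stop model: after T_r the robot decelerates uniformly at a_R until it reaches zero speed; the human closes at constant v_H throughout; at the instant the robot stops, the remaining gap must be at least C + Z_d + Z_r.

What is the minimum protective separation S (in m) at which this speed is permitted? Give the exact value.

S_min = 129/100 m = 1.2900 m

stop time T_s = (6/5)/3 = 0.4000 s
reaction-phase robot travel = 1.2000·0.0800 = 0.0960 m
robot covers 1.2000·0.4000 − ½·3.0000·0.4000² = 0.2400 m while stopping
person approaches 1.8000·(0.0800+0.4000) = 0.8640 m
residual clearance needed = 0.0200+0.0600+0.0100 = 0.0900 m
S_min ≈ 0.0960+0.2400+0.8640+0.0900  ⇒  S_min = 129/100 m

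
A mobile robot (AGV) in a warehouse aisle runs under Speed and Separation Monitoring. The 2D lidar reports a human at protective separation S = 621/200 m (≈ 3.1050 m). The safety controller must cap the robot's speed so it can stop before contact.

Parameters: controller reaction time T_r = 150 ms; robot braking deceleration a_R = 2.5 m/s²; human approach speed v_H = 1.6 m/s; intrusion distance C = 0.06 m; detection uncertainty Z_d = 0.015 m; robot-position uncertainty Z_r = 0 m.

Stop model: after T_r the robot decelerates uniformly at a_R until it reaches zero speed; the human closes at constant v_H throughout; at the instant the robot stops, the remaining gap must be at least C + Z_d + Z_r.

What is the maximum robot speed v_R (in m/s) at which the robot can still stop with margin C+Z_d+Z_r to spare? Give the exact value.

at the boundary: (1/5)·v² + (79/100)·v + (-279/100) = 0
  disc = (79/100)² − 4·(1/5)·(-279/100) = 28561/10000 ; √disc = 169/100
  v_R = (−(79/100) + 169/100) / (2·(1/5)) = 9/4 m/s
check:
T_s = v_R/a_R = (9/4)/(5/2) = 0.9000 s
reaction-phase robot travel = 2.2500·0.1500 = 0.3375 m
robot covers 2.2500·0.9000 − ½·2.5000·0.9000² = 1.0125 m while stopping
human closes 1.6000·1.0500 = 1.6800 m
margins: 0.0600+0.0150+0.0000 = 0.0750 m
sum ≈ 0.3375+1.0125+1.6800+0.0750 ≈ 3.1050 m = S ✓

v_R_max = 9/4 m/s = 2.2500 m/s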